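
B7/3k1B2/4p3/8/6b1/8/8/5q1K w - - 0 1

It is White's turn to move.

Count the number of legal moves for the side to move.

White to move; king on h1.
In check: yes, from the black queen on f1.
Legal moves: Kh2.
Count: 1.

1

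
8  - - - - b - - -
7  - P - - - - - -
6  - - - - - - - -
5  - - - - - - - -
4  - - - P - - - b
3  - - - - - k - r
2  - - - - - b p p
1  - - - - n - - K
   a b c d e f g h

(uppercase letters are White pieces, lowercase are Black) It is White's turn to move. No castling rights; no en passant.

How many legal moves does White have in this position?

White to move; king on h1.
In check: yes, from the black pawn on g2.
Legal moves: none.
Count: 0.

0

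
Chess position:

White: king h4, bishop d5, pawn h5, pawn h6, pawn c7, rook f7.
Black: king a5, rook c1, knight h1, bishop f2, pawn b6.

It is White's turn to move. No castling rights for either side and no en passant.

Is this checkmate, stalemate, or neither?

White to move; white king on h4.
In check: yes, from the black bishop on f2.
King squares — g3: attacked by Nh1; h3: available; g4: available; g5: available; h5: own pawn.
Legal moves for White: Kg5, Kg4, Kh3, Rxf2.
White is in check but has 4 legal moves → neither.

neither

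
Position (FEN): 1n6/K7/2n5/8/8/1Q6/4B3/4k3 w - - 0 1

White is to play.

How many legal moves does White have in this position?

3

White to move; king on a7.
In check: yes, from the black knight on c6.
Legal moves: Ka8, Kb7, Kb6.
Count: 3.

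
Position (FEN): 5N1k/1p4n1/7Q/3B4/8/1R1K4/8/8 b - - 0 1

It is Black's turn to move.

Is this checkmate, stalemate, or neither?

checkmate

Black to move; black king on h8.
In check: yes, from the white queen on h6.
King squares — g7: own knight; h7: attacked by Qh6; g8: attacked by Bd5.
Legal moves for Black: none.
In check with no legal moves → checkmate.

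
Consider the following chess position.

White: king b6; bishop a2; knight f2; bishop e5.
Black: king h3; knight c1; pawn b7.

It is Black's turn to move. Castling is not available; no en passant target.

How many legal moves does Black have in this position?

Black to move; king on h3.
In check: yes, from the white knight on f2.
Legal moves: Kh4, Kg2.
Count: 2.

2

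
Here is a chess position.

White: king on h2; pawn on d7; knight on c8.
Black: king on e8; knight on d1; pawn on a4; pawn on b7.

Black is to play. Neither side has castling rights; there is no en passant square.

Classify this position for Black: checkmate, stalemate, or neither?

neither

Black to move; black king on e8.
In check: yes, from the white pawn on d7.
King squares — d7: available; e7: attacked by Nc8; f7: available; d8: available; f8: available.
Legal moves for Black: Kf8, Kd8, Kf7, Kxd7.
Black is in check but has 4 legal moves → neither.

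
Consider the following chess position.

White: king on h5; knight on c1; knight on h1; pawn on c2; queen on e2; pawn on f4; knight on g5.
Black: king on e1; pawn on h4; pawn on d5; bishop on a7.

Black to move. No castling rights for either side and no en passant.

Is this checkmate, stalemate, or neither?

Black to move; black king on e1.
In check: yes, from the white queen on e2.
King squares — d1: attacked by Qe2; f1: attacked by Qe2; d2: attacked by Qe2; e2: attacked by Nc1; f2: attacked by Nh1.
Legal moves for Black: none.
In check with no legal moves → checkmate.

checkmate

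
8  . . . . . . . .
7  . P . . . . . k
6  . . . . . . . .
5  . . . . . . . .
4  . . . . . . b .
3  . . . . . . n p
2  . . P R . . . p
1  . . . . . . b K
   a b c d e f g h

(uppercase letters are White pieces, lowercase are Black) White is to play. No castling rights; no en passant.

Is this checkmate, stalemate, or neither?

White to move; white king on h1.
In check: yes, from the black knight on g3.
King squares — g1: attacked by Ph2; g2: attacked by Ph3; h2: attacked by Bg1.
Legal moves for White: none.
In check with no legal moves → checkmate.

checkmate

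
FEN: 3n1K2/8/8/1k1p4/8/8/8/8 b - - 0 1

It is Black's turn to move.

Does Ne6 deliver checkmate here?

After Ne6: white king on f8; in check: yes, from the black knight on e6.
White has 4 legal replies: Kg8, Ke8, Kf7, Ke7.
In check but a legal move exists → not checkmate.

no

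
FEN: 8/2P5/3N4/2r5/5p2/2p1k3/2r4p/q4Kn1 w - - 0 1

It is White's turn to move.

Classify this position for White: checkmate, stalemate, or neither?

checkmate

White to move; white king on f1.
In check: yes, from the black queen on a1.
King squares — e1: attacked by Qa1; g1: attacked by Qa1; e2: attacked by Ng1; f2: attacked by Rc2; g2: attacked by Rc2.
Legal moves for White: none.
In check with no legal moves → checkmate.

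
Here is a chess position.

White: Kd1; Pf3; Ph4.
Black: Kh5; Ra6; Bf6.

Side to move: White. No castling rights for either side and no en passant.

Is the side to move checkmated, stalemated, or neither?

neither

White to move; white king on d1.
In check: no.
Legal moves for White: Ke2, Kd2, Kc2, Ke1, Kc1, f4.
White has 6 legal moves and is not in check → neither.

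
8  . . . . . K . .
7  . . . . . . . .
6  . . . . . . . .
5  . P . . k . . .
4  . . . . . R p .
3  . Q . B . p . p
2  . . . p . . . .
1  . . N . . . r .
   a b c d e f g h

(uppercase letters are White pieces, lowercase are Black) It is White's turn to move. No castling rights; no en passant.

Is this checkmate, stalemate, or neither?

White to move; white king on f8.
In check: no.
Legal moves for White include: Kg8, Ke8, Kg7, Kf7, Ke7, Rf7, Rf6, Rf5+, Rxg4, Re4+, Rd4, Rc4, Rb4, Ra4, Rxf3, Bh7, Bg6, Bf5, ... (list truncated; more exist).
White has legal moves and is not in check → neither.

neither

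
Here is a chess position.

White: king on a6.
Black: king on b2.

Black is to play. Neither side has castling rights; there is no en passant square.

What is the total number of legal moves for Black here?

Black to move; king on b2.
In check: no.
Legal moves: Kc3, Kb3, Ka3, Kc2, Ka2, Kc1, Kb1, Ka1.
Count: 8.

8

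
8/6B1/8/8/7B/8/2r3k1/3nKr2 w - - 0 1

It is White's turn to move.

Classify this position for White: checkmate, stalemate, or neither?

checkmate

White to move; white king on e1.
In check: yes, from the black rook on f1.
King squares — d1: attacked by Rf1; f1: attacked by Kg2; d2: attacked by Rc2; e2: attacked by Rc2; f2: attacked by Nd1.
Legal moves for White: none.
In check with no legal moves → checkmate.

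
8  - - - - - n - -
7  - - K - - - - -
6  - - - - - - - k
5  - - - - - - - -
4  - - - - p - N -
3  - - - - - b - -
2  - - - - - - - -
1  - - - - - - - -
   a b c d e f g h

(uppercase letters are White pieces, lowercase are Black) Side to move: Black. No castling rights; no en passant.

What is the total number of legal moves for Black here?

Black to move; king on h6.
In check: yes, from the white knight on g4.
Legal moves: Kh7, Kg7, Kg6, Kh5, Kg5, Bxg4.
Count: 6.

6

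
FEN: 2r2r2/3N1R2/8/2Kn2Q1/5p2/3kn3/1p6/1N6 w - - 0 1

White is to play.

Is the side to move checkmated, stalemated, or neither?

neither

White to move; white king on c5.
In check: yes, from the black rook on c8.
Legal moves for White: Kd6, Kb5.
White is in check but has 2 legal moves → neither.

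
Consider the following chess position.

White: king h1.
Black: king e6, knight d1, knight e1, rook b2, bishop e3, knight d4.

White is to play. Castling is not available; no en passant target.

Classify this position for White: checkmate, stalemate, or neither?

stalemate

White to move; white king on h1.
In check: no.
King squares — g1: attacked by Be3; g2: attacked by Ne1; h2: attacked by Rb2.
Legal moves for White: none.
Not in check and no legal moves → stalemate.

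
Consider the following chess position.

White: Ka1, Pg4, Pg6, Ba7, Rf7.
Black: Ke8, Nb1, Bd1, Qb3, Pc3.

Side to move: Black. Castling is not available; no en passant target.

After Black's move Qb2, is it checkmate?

yes

After Qb2: white king on a1; in check: yes, from the black queen on b2.
King squares — b1: attacked by Qb2; a2: attacked by Qb2; b2: attacked by Pc3.
White has no legal moves → checkmate.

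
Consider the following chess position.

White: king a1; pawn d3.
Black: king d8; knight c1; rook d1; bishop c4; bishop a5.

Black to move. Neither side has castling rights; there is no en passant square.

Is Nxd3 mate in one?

After Nxd3: white king on a1; in check: yes, from the black rook on d1.
King squares — b1: attacked by Rd1; a2: attacked by Bc4; b2: attacked by Nd3.
White has no legal moves → checkmate.

yes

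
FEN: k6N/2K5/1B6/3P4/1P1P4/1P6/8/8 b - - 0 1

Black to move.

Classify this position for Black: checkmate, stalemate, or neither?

Black to move; black king on a8.
In check: no.
King squares — a7: attacked by Bb6; b7: attacked by Kc7; b8: attacked by Kc7.
Legal moves for Black: none.
Not in check and no legal moves → stalemate.

stalemate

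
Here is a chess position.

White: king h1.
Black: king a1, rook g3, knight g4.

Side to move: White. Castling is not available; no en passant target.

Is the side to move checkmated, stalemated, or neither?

stalemate

White to move; white king on h1.
In check: no.
King squares — g1: attacked by Rg3; g2: attacked by Rg3; h2: attacked by Ng4.
Legal moves for White: none.
Not in check and no legal moves → stalemate.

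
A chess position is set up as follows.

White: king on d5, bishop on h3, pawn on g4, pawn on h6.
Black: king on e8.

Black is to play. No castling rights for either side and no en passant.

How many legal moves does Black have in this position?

Black to move; king on e8.
In check: no.
Legal moves: Kf8, Kd8, Kf7, Ke7, Kd7.
Count: 5.

5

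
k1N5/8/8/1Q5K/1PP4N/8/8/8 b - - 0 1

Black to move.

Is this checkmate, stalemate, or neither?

stalemate

Black to move; black king on a8.
In check: no.
King squares — a7: attacked by Nc8; b7: attacked by Qb5; b8: attacked by Qb5.
Legal moves for Black: none.
Not in check and no legal moves → stalemate.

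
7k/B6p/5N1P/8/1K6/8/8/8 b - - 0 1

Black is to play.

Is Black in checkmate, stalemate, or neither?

Black to move; black king on h8.
In check: no.
King squares — g7: attacked by Ph6; h7: own pawn; g8: attacked by Nf6.
Legal moves for Black: none.
Not in check and no legal moves → stalemate.

stalemate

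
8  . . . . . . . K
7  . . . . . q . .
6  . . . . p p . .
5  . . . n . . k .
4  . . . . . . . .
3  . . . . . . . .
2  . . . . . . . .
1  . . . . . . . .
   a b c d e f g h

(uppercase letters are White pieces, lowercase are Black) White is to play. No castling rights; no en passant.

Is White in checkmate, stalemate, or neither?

White to move; white king on h8.
In check: no.
King squares — g7: attacked by Qf7; h7: attacked by Qf7; g8: attacked by Qf7.
Legal moves for White: none.
Not in check and no legal moves → stalemate.

stalemate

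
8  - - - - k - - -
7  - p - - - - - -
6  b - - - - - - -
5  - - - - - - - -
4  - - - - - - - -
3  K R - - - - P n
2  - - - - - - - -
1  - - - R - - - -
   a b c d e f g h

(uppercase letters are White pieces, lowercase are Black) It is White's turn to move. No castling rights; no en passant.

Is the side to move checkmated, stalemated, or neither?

neither

White to move; white king on a3.
In check: no.
Legal moves for White include: Rxb7, Rb6, Rb5, Rb4, Rf3, Re3+, Rbd3, Rc3, Rb2, Rbb1, Kb4, Ka4, Kb2, Ka2, Rd8+, Rd7, Rd6, Rd5, ... (list truncated; more exist).
White has legal moves and is not in check → neither.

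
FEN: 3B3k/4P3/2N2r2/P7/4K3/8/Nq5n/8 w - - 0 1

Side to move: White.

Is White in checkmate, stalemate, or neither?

White to move; white king on e4.
In check: no.
Legal moves for White: Bc7, Bb6, Nb8, Na7, Ne5, Nd4, Ncb4, Kd5, Ke3, Kd3, Nab4, Nc3, Nc1, e8=Q+, e8=R+, e8=B, e8=N, a6.
White has 18 legal moves and is not in check → neither.

neither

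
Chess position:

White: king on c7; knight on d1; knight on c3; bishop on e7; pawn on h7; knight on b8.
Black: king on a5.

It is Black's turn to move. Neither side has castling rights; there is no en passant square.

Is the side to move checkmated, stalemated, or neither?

Black to move; black king on a5.
In check: no.
King squares — a4: attacked by Nc3; b4: attacked by Be7; b5: attacked by Nc3; a6: attacked by Nb8; b6: attacked by Kc7.
Legal moves for Black: none.
Not in check and no legal moves → stalemate.

stalemate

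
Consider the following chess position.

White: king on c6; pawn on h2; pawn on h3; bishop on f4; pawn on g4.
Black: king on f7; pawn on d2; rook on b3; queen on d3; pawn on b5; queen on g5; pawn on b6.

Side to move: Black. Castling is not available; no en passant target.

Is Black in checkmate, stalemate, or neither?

neither

Black to move; black king on f7.
In check: no.
Legal moves for Black include: Kg8, Kf8, Ke8, Kg7, Ke7, Kg6, Kf6, Ke6, Qg8, Qgd8, Qg7, Qe7, Qh6+, Qgg6+, Qf6+, Qh5, Qgf5, Qe5, ... (list truncated; more exist).
Black has legal moves and is not in check → neither.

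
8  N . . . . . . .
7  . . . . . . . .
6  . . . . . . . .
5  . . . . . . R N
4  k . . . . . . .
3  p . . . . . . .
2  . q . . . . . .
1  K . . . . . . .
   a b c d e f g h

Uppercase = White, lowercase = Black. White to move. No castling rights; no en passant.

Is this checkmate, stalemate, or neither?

checkmate

White to move; white king on a1.
In check: yes, from the black queen on b2.
King squares — b1: attacked by Qb2; a2: attacked by Qb2; b2: attacked by Pa3.
Legal moves for White: none.
In check with no legal moves → checkmate.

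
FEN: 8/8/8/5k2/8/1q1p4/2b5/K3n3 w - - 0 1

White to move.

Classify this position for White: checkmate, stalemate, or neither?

White to move; white king on a1.
In check: no.
King squares — b1: attacked by Bc2; a2: attacked by Qb3; b2: attacked by Qb3.
Legal moves for White: none.
Not in check and no legal moves → stalemate.

stalemate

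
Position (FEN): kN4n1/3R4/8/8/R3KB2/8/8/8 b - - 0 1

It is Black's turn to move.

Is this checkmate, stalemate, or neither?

checkmate

Black to move; black king on a8.
In check: yes, from the white rook on a4.
King squares — a7: attacked by Ra4; b7: attacked by Rd7; b8: attacked by Bf4.
Legal moves for Black: none.
In check with no legal moves → checkmate.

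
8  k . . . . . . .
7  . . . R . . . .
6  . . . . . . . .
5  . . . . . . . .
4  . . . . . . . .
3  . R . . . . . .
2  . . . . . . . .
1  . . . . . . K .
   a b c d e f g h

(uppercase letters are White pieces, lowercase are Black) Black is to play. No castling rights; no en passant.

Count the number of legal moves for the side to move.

0

Black to move; king on a8.
In check: no.
Legal moves: none.
Count: 0.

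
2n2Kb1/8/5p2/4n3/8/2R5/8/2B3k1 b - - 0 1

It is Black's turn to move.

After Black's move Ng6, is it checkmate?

After Ng6: white king on f8; in check: yes, from the black knight on g6.
White has 3 legal replies: Kxg8, Ke8, Kg7.
In check but a legal move exists → not checkmate.

no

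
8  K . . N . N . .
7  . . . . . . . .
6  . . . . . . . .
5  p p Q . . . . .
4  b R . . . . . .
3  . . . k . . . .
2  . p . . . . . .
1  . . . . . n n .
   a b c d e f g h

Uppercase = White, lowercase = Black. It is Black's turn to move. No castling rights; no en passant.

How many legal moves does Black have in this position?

Black to move; king on d3.
In check: no.
Legal moves: Bb3, Bc2, Bd1, Ke2, Kd2, Nh3, Nf3, Ne2, Ng3, Ne3, Nh2, Nd2, axb4, b1=Q, b1=R, b1=B, b1=N.
Count: 17.

17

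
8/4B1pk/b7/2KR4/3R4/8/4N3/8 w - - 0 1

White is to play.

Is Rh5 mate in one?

After Rh5: black king on h7; in check: yes, from the white rook on h5.
Black has 2 legal replies: Kg8, Kg6.
In check but a legal move exists → not checkmate.

no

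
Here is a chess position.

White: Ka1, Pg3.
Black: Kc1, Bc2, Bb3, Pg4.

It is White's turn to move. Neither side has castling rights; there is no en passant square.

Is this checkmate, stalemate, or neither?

stalemate

White to move; white king on a1.
In check: no.
King squares — b1: attacked by Kc1; a2: attacked by Bb3; b2: attacked by Kc1.
Legal moves for White: none.
Not in check and no legal moves → stalemate.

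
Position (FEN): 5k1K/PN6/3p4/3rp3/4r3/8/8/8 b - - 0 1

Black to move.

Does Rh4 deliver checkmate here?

After Rh4: white king on h8; in check: yes, from the black rook on h4.
King squares — g7: attacked by Kf8; h7: attacked by Rh4; g8: attacked by Kf8.
White has no legal moves → checkmate.

yes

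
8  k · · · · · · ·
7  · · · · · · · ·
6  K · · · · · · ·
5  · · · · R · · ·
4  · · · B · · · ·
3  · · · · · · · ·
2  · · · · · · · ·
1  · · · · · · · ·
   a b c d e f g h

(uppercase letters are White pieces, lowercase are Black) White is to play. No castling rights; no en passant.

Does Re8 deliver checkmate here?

yes

After Re8: black king on a8; in check: yes, from the white rook on e8.
King squares — a7: attacked by Bd4; b7: attacked by Ka6; b8: attacked by Re8.
Black has no legal moves → checkmate.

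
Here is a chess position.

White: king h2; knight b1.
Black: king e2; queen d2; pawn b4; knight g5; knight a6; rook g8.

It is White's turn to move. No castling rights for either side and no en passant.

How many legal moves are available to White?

White to move; king on h2.
In check: no.
Legal moves: Kg3, Kg2, Kh1, Kg1, Nc3+, Na3, Nxd2.
Count: 7.

7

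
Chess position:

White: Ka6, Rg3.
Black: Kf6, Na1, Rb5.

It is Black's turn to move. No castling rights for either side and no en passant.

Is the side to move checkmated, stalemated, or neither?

Black to move; black king on f6.
In check: no.
Legal moves for Black include: Kf7, Ke7, Ke6, Kf5, Ke5, Rb8, Rb7, Rb6+, Rh5, Rg5, Rf5, Re5, Rd5, Rc5, Ra5+, Rb4, Rb3, Rb2, ... (list truncated; more exist).
Black has legal moves and is not in check → neither.

neither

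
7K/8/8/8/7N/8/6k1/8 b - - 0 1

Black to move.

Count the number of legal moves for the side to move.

7

Black to move; king on g2.
In check: yes, from the white knight on h4.
Legal moves: Kh3, Kg3, Kh2, Kf2, Kh1, Kg1, Kf1.
Count: 7.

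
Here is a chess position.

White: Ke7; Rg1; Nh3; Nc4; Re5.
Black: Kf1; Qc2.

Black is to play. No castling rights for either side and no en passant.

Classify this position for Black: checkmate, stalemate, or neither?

Black to move; black king on f1.
In check: yes, from the white rook on g1.
King squares — e1: attacked by Rg1; g1: attacked by Nh3; e2: attacked by Re5; f2: attacked by Nh3; g2: attacked by Rg1.
Legal moves for Black: none.
In check with no legal moves → checkmate.

checkmate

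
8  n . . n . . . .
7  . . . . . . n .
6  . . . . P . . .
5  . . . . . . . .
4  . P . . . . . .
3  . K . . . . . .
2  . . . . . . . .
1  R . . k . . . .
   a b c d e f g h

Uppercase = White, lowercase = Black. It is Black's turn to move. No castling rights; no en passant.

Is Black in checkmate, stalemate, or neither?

Black to move; black king on d1.
In check: yes, from the white rook on a1.
King squares — c1: attacked by Ra1; e1: attacked by Ra1; c2: attacked by Kb3; d2: available; e2: available.
Legal moves for Black: Ke2, Kd2.
Black is in check but has 2 legal moves → neither.

neither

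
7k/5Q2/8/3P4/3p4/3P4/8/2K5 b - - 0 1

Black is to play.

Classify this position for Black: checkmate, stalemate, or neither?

stalemate

Black to move; black king on h8.
In check: no.
King squares — g7: attacked by Qf7; h7: attacked by Qf7; g8: attacked by Qf7.
Legal moves for Black: none.
Not in check and no legal moves → stalemate.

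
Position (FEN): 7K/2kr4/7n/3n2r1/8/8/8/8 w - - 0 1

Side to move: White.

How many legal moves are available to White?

White to move; king on h8.
In check: no.
Legal moves: none.
Count: 0.

0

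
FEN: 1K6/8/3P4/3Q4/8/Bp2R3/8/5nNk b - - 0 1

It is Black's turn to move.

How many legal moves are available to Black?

Black to move; king on h1.
In check: yes, from the white queen on d5.
Legal moves: Kh2, Kxg1.
Count: 2.

2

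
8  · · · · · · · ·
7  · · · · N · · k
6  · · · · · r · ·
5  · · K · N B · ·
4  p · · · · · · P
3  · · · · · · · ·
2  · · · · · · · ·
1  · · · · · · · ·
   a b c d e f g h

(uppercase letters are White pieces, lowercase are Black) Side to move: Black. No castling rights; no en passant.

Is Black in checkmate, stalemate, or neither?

Black to move; black king on h7.
In check: yes, from the white bishop on f5.
Legal moves for Black: Kh8, Kg7, Kh6, Rg6, Rxf5.
Black is in check but has 5 legal moves → neither.

neither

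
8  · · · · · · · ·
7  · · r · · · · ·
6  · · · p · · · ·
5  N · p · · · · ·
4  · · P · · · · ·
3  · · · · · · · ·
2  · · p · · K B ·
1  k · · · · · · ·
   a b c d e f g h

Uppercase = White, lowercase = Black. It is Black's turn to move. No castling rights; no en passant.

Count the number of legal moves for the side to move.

Black to move; king on a1.
In check: no.
Legal moves: Rc8, Rh7, Rg7, Rf7+, Re7, Rd7, Rb7, Ra7, Rc6, Kb2, Ka2, Kb1, d5, c1=Q, c1=R, c1=B, c1=N.
Count: 17.

17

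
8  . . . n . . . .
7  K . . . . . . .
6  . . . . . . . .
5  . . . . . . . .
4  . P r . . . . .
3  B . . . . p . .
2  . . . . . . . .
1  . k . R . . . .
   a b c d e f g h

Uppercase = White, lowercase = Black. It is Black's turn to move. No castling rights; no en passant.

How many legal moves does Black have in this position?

Black to move; king on b1.
In check: yes, from the white rook on d1.
Legal moves: Kc2, Ka2, Rc1.
Count: 3.

3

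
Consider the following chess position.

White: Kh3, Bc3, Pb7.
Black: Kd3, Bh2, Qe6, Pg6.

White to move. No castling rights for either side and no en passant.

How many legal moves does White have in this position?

3

White to move; king on h3.
In check: yes, from the black queen on e6.
Legal moves: Kh4, Kxh2, Kg2.
Count: 3.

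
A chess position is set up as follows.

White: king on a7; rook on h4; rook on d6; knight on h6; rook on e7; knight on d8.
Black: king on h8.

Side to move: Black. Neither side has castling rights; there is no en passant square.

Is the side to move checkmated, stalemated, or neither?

stalemate

Black to move; black king on h8.
In check: no.
King squares — g7: attacked by Re7; h7: attacked by Re7; g8: attacked by Nh6.
Legal moves for Black: none.
Not in check and no legal moves → stalemate.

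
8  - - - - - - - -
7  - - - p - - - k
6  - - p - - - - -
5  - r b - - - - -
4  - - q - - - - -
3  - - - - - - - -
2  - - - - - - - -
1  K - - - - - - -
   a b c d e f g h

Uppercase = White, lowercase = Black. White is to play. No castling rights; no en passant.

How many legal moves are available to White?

White to move; king on a1.
In check: no.
Legal moves: none.
Count: 0.

0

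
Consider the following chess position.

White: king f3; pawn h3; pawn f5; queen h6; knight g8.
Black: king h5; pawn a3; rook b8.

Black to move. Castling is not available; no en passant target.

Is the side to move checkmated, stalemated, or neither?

checkmate

Black to move; black king on h5.
In check: yes, from the white queen on h6.
King squares — g4: attacked by Kf3; h4: attacked by Qh6; g5: attacked by Qh6; g6: attacked by Pf5; h6: attacked by Ng8.
Legal moves for Black: none.
In check with no legal moves → checkmate.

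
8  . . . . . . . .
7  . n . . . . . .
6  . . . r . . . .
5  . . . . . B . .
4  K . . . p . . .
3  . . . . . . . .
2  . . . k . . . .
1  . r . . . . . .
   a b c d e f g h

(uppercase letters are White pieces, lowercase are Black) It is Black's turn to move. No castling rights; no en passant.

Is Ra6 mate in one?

After Ra6: white king on a4; in check: yes, from the black rook on a6.
King squares — a3: attacked by Ra6; b3: attacked by Rb1; b4: attacked by Rb1; a5: attacked by Ra6; b5: attacked by Rb1.
White has no legal moves → checkmate.

yes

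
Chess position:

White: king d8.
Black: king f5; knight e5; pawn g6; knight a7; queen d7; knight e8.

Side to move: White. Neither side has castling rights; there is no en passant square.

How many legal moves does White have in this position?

0

White to move; king on d8.
In check: yes, from the black queen on d7.
Legal moves: none.
Count: 0.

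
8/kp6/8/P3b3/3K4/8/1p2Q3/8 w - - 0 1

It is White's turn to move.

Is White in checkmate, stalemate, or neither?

White to move; white king on d4.
In check: yes, from the black bishop on e5.
Legal moves for White: Kxe5, Kd5, Kc5, Ke4, Kc4, Ke3, Kd3, Qxe5.
White is in check but has 8 legal moves → neither.

neither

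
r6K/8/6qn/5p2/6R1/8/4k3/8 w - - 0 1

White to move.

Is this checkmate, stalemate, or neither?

checkmate

White to move; white king on h8.
In check: yes, from the black rook on a8.
King squares — g7: attacked by Qg6; h7: attacked by Qg6; g8: attacked by Qg6.
Legal moves for White: none.
In check with no legal moves → checkmate.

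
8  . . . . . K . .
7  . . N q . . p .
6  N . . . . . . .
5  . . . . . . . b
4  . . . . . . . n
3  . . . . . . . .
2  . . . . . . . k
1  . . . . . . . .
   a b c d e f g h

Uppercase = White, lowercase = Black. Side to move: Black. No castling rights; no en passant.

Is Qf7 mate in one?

yes

After Qf7: white king on f8; in check: yes, from the black queen on f7.
King squares — e7: attacked by Qf7; f7: attacked by Bh5; g7: attacked by Qf7; e8: attacked by Qf7; g8: attacked by Qf7.
White has no legal moves → checkmate.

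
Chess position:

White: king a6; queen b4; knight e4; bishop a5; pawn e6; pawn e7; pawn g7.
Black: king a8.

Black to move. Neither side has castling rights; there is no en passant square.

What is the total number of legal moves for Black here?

Black to move; king on a8.
In check: no.
Legal moves: none.
Count: 0.

0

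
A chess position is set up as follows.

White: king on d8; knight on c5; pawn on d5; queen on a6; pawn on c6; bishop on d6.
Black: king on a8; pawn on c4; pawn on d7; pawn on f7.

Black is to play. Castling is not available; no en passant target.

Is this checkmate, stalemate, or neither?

Black to move; black king on a8.
In check: yes, from the white queen on a6.
King squares — a7: attacked by Qa6; b7: attacked by Nc5; b8: attacked by Bd6.
Legal moves for Black: none.
In check with no legal moves → checkmate.

checkmate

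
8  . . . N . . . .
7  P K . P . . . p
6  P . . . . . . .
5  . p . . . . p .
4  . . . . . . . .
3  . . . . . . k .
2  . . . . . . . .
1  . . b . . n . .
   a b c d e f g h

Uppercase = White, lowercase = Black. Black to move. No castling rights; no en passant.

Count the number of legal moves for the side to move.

Black to move; king on g3.
In check: no.
Legal moves: Kh4, Kg4, Kf4, Kh3, Kf3, Kh2, Kg2, Kf2, Ne3, Nh2, Nd2, Bf4, Be3, Ba3, Bd2, Bb2, h6, g4, b4, h5.
Count: 20.

20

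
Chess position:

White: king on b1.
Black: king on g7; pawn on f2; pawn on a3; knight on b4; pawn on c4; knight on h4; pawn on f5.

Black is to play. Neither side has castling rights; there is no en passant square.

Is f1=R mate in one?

yes

After f1=R: white king on b1; in check: yes, from the black rook on f1.
King squares — a1: attacked by Rf1; c1: attacked by Rf1; a2: attacked by Nb4; b2: attacked by Pa3; c2: attacked by Nb4.
White has no legal moves → checkmate.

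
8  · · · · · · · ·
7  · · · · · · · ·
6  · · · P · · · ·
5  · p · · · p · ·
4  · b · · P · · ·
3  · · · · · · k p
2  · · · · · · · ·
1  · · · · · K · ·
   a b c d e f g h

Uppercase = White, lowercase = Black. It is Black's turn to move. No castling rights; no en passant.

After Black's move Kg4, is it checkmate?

After Kg4: white king on f1; in check: no.
White is not in check, so this cannot be checkmate.

no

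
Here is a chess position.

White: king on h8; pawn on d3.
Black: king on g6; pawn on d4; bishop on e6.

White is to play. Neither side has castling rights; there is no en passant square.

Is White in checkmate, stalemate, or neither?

White to move; white king on h8.
In check: no.
King squares — g7: attacked by Kg6; h7: attacked by Kg6; g8: attacked by Be6.
Legal moves for White: none.
Not in check and no legal moves → stalemate.

stalemate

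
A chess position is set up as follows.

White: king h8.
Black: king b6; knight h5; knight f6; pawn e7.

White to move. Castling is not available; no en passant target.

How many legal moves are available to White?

White to move; king on h8.
In check: no.
Legal moves: none.
Count: 0.

0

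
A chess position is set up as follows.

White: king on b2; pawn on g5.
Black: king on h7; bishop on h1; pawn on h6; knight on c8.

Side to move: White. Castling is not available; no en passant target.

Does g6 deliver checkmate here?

no

After g6: black king on h7; in check: yes, from the white pawn on g6.
Black has 4 legal replies: Kh8, Kg8, Kg7, Kxg6.
In check but a legal move exists → not checkmate.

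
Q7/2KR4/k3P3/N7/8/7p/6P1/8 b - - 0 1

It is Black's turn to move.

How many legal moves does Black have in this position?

1

Black to move; king on a6.
In check: yes, from the white queen on a8.
Legal moves: Kb5.
Count: 1.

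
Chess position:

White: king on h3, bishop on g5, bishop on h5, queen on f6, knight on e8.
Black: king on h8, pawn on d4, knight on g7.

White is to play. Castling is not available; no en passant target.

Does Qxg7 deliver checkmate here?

yes

After Qxg7: black king on h8; in check: yes, from the white queen on g7.
King squares — g7: attacked by Ne8; h7: attacked by Qg7; g8: attacked by Qg7.
Black has no legal moves → checkmate.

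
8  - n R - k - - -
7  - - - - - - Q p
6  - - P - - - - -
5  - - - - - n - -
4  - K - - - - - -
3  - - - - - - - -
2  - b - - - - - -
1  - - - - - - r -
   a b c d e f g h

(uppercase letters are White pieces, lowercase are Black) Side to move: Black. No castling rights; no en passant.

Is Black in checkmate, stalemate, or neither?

checkmate

Black to move; black king on e8.
In check: yes, from the white rook on c8.
King squares — d7: attacked by Pc6; e7: attacked by Qg7; f7: attacked by Qg7; d8: attacked by Rc8; f8: attacked by Qg7.
Legal moves for Black: none.
In check with no legal moves → checkmate.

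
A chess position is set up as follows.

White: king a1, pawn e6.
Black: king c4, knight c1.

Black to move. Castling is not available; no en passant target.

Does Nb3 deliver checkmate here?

After Nb3: white king on a1; in check: yes, from the black knight on b3.
White has 3 legal replies: Kb2, Ka2, Kb1.
In check but a legal move exists → not checkmate.

no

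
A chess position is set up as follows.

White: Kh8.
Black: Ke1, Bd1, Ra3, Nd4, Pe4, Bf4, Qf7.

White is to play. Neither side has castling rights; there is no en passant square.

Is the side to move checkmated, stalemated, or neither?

stalemate

White to move; white king on h8.
In check: no.
King squares — g7: attacked by Qf7; h7: attacked by Qf7; g8: attacked by Qf7.
Legal moves for White: none.
Not in check and no legal moves → stalemate.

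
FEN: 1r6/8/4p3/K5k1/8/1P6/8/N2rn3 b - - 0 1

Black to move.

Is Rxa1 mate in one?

yes

After Rxa1: white king on a5; in check: yes, from the black rook on a1.
King squares — a4: attacked by Ra1; b4: attacked by Rb8; b5: attacked by Rb8; a6: attacked by Ra1; b6: attacked by Rb8.
White has no legal moves → checkmate.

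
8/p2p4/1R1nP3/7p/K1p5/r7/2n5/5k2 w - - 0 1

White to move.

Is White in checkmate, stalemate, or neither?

White to move; white king on a4.
In check: yes, from the black rook on a3.
King squares — a3: attacked by Nc2; b3: attacked by Ra3; b4: attacked by Nc2; a5: attacked by Ra3; b5: attacked by Nd6.
Legal moves for White: none.
In check with no legal moves → checkmate.

checkmate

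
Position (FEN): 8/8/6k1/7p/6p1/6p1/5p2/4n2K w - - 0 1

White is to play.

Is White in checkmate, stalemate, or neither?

stalemate

White to move; white king on h1.
In check: no.
King squares — g1: attacked by Pf2; g2: attacked by Ne1; h2: attacked by Pg3.
Legal moves for White: none.
Not in check and no legal moves → stalemate.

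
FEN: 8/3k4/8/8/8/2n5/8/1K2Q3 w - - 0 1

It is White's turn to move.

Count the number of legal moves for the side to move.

White to move; king on b1.
In check: yes, from the black knight on c3.
Legal moves: Kc2, Kb2, Kc1, Ka1, Qxc3.
Count: 5.

5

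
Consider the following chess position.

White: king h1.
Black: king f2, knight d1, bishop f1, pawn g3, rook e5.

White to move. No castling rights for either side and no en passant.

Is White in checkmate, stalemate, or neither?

White to move; white king on h1.
In check: no.
King squares — g1: attacked by Kf2; g2: attacked by Bf1; h2: attacked by Pg3.
Legal moves for White: none.
Not in check and no legal moves → stalemate.

stalemate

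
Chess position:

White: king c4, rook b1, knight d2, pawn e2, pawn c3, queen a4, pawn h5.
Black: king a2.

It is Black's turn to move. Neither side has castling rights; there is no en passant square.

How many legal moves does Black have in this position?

Black to move; king on a2.
In check: yes, from the white queen on a4.
Legal moves: none.
Count: 0.

0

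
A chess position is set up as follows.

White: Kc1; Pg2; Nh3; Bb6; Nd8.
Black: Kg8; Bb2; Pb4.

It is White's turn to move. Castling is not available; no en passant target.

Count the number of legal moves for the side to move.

White to move; king on c1.
In check: yes, from the black bishop on b2.
Legal moves: Kd2, Kc2, Kxb2, Kd1, Kb1.
Count: 5.

5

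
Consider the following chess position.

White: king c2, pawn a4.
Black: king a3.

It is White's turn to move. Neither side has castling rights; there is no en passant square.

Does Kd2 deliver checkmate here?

no

After Kd2: black king on a3; in check: no.
Black is not in check, so this cannot be checkmate.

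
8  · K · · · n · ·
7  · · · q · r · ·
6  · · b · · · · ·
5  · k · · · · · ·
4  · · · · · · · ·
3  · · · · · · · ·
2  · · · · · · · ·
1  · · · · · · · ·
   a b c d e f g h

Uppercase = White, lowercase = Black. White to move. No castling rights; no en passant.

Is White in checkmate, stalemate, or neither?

stalemate

White to move; white king on b8.
In check: no.
King squares — a7: attacked by Qd7; b7: attacked by Bc6; c7: attacked by Qd7; a8: attacked by Bc6; c8: attacked by Qd7.
Legal moves for White: none.
Not in check and no legal moves → stalemate.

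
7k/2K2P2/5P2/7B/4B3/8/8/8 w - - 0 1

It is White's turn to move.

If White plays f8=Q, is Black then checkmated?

yes

After f8=Q: black king on h8; in check: yes, from the white queen on f8.
King squares — g7: attacked by Pf6; h7: attacked by Be4; g8: attacked by Qf8.
Black has no legal moves → checkmate.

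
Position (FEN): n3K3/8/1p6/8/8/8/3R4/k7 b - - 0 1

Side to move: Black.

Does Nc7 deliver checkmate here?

no

After Nc7: white king on e8; in check: yes, from the black knight on c7.
White has 5 legal replies: Kf8, Kd8, Kf7, Ke7, Kd7.
In check but a legal move exists → not checkmate.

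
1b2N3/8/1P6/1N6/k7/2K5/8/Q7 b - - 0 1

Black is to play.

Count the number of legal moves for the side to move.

Black to move; king on a4.
In check: yes, from the white queen on a1.
Legal moves: Kxb5.
Count: 1.

1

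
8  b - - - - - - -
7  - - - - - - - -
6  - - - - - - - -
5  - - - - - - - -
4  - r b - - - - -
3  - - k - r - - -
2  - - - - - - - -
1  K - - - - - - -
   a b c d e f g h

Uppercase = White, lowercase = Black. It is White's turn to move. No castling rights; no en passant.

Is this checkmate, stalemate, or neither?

stalemate

White to move; white king on a1.
In check: no.
King squares — b1: attacked by Rb4; a2: attacked by Bc4; b2: attacked by Kc3.
Legal moves for White: none.
Not in check and no legal moves → stalemate.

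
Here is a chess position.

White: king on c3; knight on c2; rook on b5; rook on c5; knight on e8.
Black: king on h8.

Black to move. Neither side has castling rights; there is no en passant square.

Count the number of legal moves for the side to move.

2

Black to move; king on h8.
In check: no.
Legal moves: Kg8, Kh7.
Count: 2.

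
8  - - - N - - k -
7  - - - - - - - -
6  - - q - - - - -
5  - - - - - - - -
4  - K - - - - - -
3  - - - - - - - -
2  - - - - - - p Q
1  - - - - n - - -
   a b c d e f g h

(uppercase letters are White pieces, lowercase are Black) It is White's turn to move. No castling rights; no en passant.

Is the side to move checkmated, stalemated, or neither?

neither

White to move; white king on b4.
In check: no.
Legal moves for White include: Nf7, Nb7, Ne6, Nxc6, Ka5, Kb3, Ka3, Qh8+, Qb8, Qh7+, Qc7, Qh6, Qd6, Qh5, Qe5, Qh4, Qf4, Qh3, ... (list truncated; more exist).
White has legal moves and is not in check → neither.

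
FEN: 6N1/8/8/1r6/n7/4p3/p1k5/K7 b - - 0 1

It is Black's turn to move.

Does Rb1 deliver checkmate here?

After Rb1: white king on a1; in check: yes, from the black rook on b1.
White has 1 legal reply: Kxa2.
In check but a legal move exists → not checkmate.

no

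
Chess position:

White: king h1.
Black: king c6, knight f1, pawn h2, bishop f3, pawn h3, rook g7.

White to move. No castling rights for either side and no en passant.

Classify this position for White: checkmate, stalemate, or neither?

checkmate

White to move; white king on h1.
In check: yes, from the black bishop on f3.
King squares — g1: attacked by Ph2; g2: attacked by Bf3; h2: attacked by Nf1.
Legal moves for White: none.
In check with no legal moves → checkmate.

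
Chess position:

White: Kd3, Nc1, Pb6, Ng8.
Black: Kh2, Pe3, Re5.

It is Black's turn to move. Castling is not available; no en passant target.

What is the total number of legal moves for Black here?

Black to move; king on h2.
In check: no.
Legal moves: Re8, Re7, Re6, Rh5, Rg5, Rf5, Rd5+, Rc5, Rb5, Ra5, Re4, Kh3, Kg3, Kg2, Kh1, Kg1, e2.
Count: 17.

17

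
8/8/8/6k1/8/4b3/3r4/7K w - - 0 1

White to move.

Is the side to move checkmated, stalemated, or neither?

White to move; white king on h1.
In check: no.
King squares — g1: attacked by Be3; g2: attacked by Rd2; h2: attacked by Rd2.
Legal moves for White: none.
Not in check and no legal moves → stalemate.

stalemate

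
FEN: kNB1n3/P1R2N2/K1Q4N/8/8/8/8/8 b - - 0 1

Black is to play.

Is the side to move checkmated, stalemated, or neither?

checkmate

Black to move; black king on a8.
In check: yes, from the white queen on c6.
King squares — a7: attacked by Ka6; b7: attacked by Ka6; b8: attacked by Pa7.
Legal moves for Black: none.
In check with no legal moves → checkmate.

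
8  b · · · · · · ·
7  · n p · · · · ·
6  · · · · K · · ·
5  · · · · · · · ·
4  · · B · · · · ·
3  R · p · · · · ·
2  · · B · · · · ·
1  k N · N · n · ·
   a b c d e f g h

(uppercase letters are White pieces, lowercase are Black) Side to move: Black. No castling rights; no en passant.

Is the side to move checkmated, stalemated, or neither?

checkmate

Black to move; black king on a1.
In check: yes, from the white rook on a3.
King squares — b1: attacked by Bc2; a2: attacked by Ra3; b2: attacked by Nd1.
Legal moves for Black: none.
In check with no legal moves → checkmate.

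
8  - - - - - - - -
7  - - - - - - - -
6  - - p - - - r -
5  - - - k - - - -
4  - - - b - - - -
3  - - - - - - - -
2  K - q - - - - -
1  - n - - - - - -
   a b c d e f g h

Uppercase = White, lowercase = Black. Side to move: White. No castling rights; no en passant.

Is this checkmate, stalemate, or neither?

White to move; white king on a2.
In check: yes, from the black queen on c2.
King squares — a1: attacked by Bd4; b1: attacked by Qc2; b2: attacked by Qc2; a3: attacked by Nb1; b3: attacked by Qc2.
Legal moves for White: none.
In check with no legal moves → checkmate.

checkmate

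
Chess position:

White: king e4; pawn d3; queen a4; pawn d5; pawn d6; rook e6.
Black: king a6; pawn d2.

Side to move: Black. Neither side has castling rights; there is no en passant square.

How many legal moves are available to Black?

Black to move; king on a6.
In check: yes, from the white queen on a4.
Legal moves: Kb7, Kb6.
Count: 2.

2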